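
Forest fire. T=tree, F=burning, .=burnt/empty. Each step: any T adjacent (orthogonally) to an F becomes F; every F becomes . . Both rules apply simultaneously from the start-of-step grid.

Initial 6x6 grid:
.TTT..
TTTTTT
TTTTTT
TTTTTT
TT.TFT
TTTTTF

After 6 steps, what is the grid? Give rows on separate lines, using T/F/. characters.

Step 1: 4 trees catch fire, 2 burn out
  .TTT..
  TTTTTT
  TTTTTT
  TTTTFT
  TT.F.F
  TTTTF.
Step 2: 4 trees catch fire, 4 burn out
  .TTT..
  TTTTTT
  TTTTFT
  TTTF.F
  TT....
  TTTF..
Step 3: 5 trees catch fire, 4 burn out
  .TTT..
  TTTTFT
  TTTF.F
  TTF...
  TT....
  TTF...
Step 4: 5 trees catch fire, 5 burn out
  .TTT..
  TTTF.F
  TTF...
  TF....
  TT....
  TF....
Step 5: 6 trees catch fire, 5 burn out
  .TTF..
  TTF...
  TF....
  F.....
  TF....
  F.....
Step 6: 4 trees catch fire, 6 burn out
  .TF...
  TF....
  F.....
  ......
  F.....
  ......

.TF...
TF....
F.....
......
F.....
......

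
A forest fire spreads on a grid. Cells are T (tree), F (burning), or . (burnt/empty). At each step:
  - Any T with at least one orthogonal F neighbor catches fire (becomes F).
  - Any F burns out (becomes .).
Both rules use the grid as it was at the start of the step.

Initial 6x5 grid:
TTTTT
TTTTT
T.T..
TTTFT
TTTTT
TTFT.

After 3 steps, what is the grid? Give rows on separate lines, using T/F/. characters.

Step 1: 6 trees catch fire, 2 burn out
  TTTTT
  TTTTT
  T.T..
  TTF.F
  TTFFT
  TF.F.
Step 2: 5 trees catch fire, 6 burn out
  TTTTT
  TTTTT
  T.F..
  TF...
  TF..F
  F....
Step 3: 3 trees catch fire, 5 burn out
  TTTTT
  TTFTT
  T....
  F....
  F....
  .....

TTTTT
TTFTT
T....
F....
F....
.....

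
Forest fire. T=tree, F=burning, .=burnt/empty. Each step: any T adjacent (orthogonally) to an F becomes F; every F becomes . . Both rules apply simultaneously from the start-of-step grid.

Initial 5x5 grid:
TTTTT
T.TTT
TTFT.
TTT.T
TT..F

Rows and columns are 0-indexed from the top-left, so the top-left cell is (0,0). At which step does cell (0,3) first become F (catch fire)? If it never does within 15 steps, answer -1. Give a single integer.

Step 1: cell (0,3)='T' (+5 fires, +2 burnt)
Step 2: cell (0,3)='T' (+4 fires, +5 burnt)
Step 3: cell (0,3)='F' (+6 fires, +4 burnt)
  -> target ignites at step 3
Step 4: cell (0,3)='.' (+3 fires, +6 burnt)
Step 5: cell (0,3)='.' (+0 fires, +3 burnt)
  fire out at step 5

3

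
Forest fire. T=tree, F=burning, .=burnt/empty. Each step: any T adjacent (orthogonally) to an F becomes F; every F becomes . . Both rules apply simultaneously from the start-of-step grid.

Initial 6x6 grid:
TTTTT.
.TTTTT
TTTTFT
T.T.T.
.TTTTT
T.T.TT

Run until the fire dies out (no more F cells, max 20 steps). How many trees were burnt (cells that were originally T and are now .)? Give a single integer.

Answer: 26

Derivation:
Step 1: +4 fires, +1 burnt (F count now 4)
Step 2: +5 fires, +4 burnt (F count now 5)
Step 3: +7 fires, +5 burnt (F count now 7)
Step 4: +5 fires, +7 burnt (F count now 5)
Step 5: +4 fires, +5 burnt (F count now 4)
Step 6: +1 fires, +4 burnt (F count now 1)
Step 7: +0 fires, +1 burnt (F count now 0)
Fire out after step 7
Initially T: 27, now '.': 35
Total burnt (originally-T cells now '.'): 26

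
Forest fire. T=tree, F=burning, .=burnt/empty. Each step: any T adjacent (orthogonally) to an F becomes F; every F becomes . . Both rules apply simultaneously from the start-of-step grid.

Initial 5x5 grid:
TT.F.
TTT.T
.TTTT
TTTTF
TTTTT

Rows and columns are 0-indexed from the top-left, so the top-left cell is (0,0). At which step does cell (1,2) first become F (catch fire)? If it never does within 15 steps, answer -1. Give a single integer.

Step 1: cell (1,2)='T' (+3 fires, +2 burnt)
Step 2: cell (1,2)='T' (+4 fires, +3 burnt)
Step 3: cell (1,2)='T' (+3 fires, +4 burnt)
Step 4: cell (1,2)='F' (+4 fires, +3 burnt)
  -> target ignites at step 4
Step 5: cell (1,2)='.' (+2 fires, +4 burnt)
Step 6: cell (1,2)='.' (+2 fires, +2 burnt)
Step 7: cell (1,2)='.' (+1 fires, +2 burnt)
Step 8: cell (1,2)='.' (+0 fires, +1 burnt)
  fire out at step 8

4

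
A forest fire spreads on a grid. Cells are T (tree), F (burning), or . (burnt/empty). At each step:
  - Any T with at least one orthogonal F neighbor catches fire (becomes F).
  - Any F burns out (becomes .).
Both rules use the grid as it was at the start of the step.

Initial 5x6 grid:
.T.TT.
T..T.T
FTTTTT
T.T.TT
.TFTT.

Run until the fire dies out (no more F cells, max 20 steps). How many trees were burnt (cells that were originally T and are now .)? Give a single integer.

Step 1: +6 fires, +2 burnt (F count now 6)
Step 2: +2 fires, +6 burnt (F count now 2)
Step 3: +2 fires, +2 burnt (F count now 2)
Step 4: +3 fires, +2 burnt (F count now 3)
Step 5: +2 fires, +3 burnt (F count now 2)
Step 6: +2 fires, +2 burnt (F count now 2)
Step 7: +0 fires, +2 burnt (F count now 0)
Fire out after step 7
Initially T: 18, now '.': 29
Total burnt (originally-T cells now '.'): 17

Answer: 17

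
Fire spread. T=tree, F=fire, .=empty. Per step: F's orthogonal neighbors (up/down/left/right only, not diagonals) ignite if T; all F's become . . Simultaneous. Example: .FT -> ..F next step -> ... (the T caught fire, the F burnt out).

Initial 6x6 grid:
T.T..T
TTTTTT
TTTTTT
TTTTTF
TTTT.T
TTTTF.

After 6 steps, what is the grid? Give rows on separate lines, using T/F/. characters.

Step 1: 4 trees catch fire, 2 burn out
  T.T..T
  TTTTTT
  TTTTTF
  TTTTF.
  TTTT.F
  TTTF..
Step 2: 5 trees catch fire, 4 burn out
  T.T..T
  TTTTTF
  TTTTF.
  TTTF..
  TTTF..
  TTF...
Step 3: 6 trees catch fire, 5 burn out
  T.T..F
  TTTTF.
  TTTF..
  TTF...
  TTF...
  TF....
Step 4: 5 trees catch fire, 6 burn out
  T.T...
  TTTF..
  TTF...
  TF....
  TF....
  F.....
Step 5: 4 trees catch fire, 5 burn out
  T.T...
  TTF...
  TF....
  F.....
  F.....
  ......
Step 6: 3 trees catch fire, 4 burn out
  T.F...
  TF....
  F.....
  ......
  ......
  ......

T.F...
TF....
F.....
......
......
......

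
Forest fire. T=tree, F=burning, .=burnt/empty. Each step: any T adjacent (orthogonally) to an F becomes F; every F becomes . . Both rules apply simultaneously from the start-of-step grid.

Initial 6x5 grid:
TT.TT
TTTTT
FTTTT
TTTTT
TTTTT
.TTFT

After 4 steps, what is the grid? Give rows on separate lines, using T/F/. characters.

Step 1: 6 trees catch fire, 2 burn out
  TT.TT
  FTTTT
  .FTTT
  FTTTT
  TTTFT
  .TF.F
Step 2: 9 trees catch fire, 6 burn out
  FT.TT
  .FTTT
  ..FTT
  .FTFT
  FTF.F
  .F...
Step 3: 6 trees catch fire, 9 burn out
  .F.TT
  ..FTT
  ...FT
  ..F.F
  .F...
  .....
Step 4: 2 trees catch fire, 6 burn out
  ...TT
  ...FT
  ....F
  .....
  .....
  .....

...TT
...FT
....F
.....
.....
.....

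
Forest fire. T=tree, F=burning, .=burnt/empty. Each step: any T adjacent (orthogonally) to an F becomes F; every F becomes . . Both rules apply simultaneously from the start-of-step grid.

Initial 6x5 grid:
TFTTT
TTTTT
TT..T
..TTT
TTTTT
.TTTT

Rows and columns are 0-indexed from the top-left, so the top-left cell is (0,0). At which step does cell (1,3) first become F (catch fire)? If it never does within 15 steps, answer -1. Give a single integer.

Step 1: cell (1,3)='T' (+3 fires, +1 burnt)
Step 2: cell (1,3)='T' (+4 fires, +3 burnt)
Step 3: cell (1,3)='F' (+3 fires, +4 burnt)
  -> target ignites at step 3
Step 4: cell (1,3)='.' (+1 fires, +3 burnt)
Step 5: cell (1,3)='.' (+1 fires, +1 burnt)
Step 6: cell (1,3)='.' (+1 fires, +1 burnt)
Step 7: cell (1,3)='.' (+2 fires, +1 burnt)
Step 8: cell (1,3)='.' (+3 fires, +2 burnt)
Step 9: cell (1,3)='.' (+2 fires, +3 burnt)
Step 10: cell (1,3)='.' (+2 fires, +2 burnt)
Step 11: cell (1,3)='.' (+2 fires, +2 burnt)
Step 12: cell (1,3)='.' (+0 fires, +2 burnt)
  fire out at step 12

3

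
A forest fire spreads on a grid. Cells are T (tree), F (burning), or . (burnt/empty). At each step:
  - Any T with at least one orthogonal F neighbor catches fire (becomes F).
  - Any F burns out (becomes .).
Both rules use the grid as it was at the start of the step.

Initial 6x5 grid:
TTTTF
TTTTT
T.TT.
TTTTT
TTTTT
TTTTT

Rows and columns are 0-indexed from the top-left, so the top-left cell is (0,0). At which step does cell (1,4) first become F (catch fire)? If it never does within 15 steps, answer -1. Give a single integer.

Step 1: cell (1,4)='F' (+2 fires, +1 burnt)
  -> target ignites at step 1
Step 2: cell (1,4)='.' (+2 fires, +2 burnt)
Step 3: cell (1,4)='.' (+3 fires, +2 burnt)
Step 4: cell (1,4)='.' (+4 fires, +3 burnt)
Step 5: cell (1,4)='.' (+4 fires, +4 burnt)
Step 6: cell (1,4)='.' (+5 fires, +4 burnt)
Step 7: cell (1,4)='.' (+4 fires, +5 burnt)
Step 8: cell (1,4)='.' (+2 fires, +4 burnt)
Step 9: cell (1,4)='.' (+1 fires, +2 burnt)
Step 10: cell (1,4)='.' (+0 fires, +1 burnt)
  fire out at step 10

1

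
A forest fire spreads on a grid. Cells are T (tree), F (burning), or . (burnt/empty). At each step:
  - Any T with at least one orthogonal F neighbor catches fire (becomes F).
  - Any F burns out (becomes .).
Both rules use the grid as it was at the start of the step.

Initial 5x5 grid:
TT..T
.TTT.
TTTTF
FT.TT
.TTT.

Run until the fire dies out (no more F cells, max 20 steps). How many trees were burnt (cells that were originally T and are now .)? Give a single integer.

Step 1: +4 fires, +2 burnt (F count now 4)
Step 2: +5 fires, +4 burnt (F count now 5)
Step 3: +4 fires, +5 burnt (F count now 4)
Step 4: +1 fires, +4 burnt (F count now 1)
Step 5: +1 fires, +1 burnt (F count now 1)
Step 6: +0 fires, +1 burnt (F count now 0)
Fire out after step 6
Initially T: 16, now '.': 24
Total burnt (originally-T cells now '.'): 15

Answer: 15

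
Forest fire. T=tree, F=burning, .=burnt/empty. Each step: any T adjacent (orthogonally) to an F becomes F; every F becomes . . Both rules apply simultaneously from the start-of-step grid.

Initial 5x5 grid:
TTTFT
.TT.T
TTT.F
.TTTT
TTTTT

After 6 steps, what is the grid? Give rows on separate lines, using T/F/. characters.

Step 1: 4 trees catch fire, 2 burn out
  TTF.F
  .TT.F
  TTT..
  .TTTF
  TTTTT
Step 2: 4 trees catch fire, 4 burn out
  TF...
  .TF..
  TTT..
  .TTF.
  TTTTF
Step 3: 5 trees catch fire, 4 burn out
  F....
  .F...
  TTF..
  .TF..
  TTTF.
Step 4: 3 trees catch fire, 5 burn out
  .....
  .....
  TF...
  .F...
  TTF..
Step 5: 2 trees catch fire, 3 burn out
  .....
  .....
  F....
  .....
  TF...
Step 6: 1 trees catch fire, 2 burn out
  .....
  .....
  .....
  .....
  F....

.....
.....
.....
.....
F....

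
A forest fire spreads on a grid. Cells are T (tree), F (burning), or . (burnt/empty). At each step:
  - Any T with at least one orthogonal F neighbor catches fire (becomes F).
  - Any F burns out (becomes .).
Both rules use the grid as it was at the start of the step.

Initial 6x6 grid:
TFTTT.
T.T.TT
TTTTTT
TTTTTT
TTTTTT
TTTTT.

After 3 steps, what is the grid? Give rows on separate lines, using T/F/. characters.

Step 1: 2 trees catch fire, 1 burn out
  F.FTT.
  T.T.TT
  TTTTTT
  TTTTTT
  TTTTTT
  TTTTT.
Step 2: 3 trees catch fire, 2 burn out
  ...FT.
  F.F.TT
  TTTTTT
  TTTTTT
  TTTTTT
  TTTTT.
Step 3: 3 trees catch fire, 3 burn out
  ....F.
  ....TT
  FTFTTT
  TTTTTT
  TTTTTT
  TTTTT.

....F.
....TT
FTFTTT
TTTTTT
TTTTTT
TTTTT.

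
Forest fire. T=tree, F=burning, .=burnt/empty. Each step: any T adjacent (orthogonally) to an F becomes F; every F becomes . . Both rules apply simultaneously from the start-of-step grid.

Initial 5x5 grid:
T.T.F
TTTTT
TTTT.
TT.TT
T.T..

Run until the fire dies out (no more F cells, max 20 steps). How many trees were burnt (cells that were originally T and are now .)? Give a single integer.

Step 1: +1 fires, +1 burnt (F count now 1)
Step 2: +1 fires, +1 burnt (F count now 1)
Step 3: +2 fires, +1 burnt (F count now 2)
Step 4: +4 fires, +2 burnt (F count now 4)
Step 5: +3 fires, +4 burnt (F count now 3)
Step 6: +3 fires, +3 burnt (F count now 3)
Step 7: +1 fires, +3 burnt (F count now 1)
Step 8: +1 fires, +1 burnt (F count now 1)
Step 9: +0 fires, +1 burnt (F count now 0)
Fire out after step 9
Initially T: 17, now '.': 24
Total burnt (originally-T cells now '.'): 16

Answer: 16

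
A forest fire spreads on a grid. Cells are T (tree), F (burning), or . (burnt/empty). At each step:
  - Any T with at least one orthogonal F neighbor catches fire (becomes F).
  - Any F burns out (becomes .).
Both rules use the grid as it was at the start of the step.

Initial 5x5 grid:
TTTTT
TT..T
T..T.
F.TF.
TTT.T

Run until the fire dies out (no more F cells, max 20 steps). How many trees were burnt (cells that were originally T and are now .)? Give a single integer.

Answer: 14

Derivation:
Step 1: +4 fires, +2 burnt (F count now 4)
Step 2: +3 fires, +4 burnt (F count now 3)
Step 3: +2 fires, +3 burnt (F count now 2)
Step 4: +1 fires, +2 burnt (F count now 1)
Step 5: +1 fires, +1 burnt (F count now 1)
Step 6: +1 fires, +1 burnt (F count now 1)
Step 7: +1 fires, +1 burnt (F count now 1)
Step 8: +1 fires, +1 burnt (F count now 1)
Step 9: +0 fires, +1 burnt (F count now 0)
Fire out after step 9
Initially T: 15, now '.': 24
Total burnt (originally-T cells now '.'): 14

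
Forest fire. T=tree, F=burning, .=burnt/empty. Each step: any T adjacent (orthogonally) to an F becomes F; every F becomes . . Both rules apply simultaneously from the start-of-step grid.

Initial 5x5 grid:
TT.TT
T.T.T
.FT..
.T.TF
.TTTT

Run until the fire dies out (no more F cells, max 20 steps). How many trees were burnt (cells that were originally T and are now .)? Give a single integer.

Answer: 8

Derivation:
Step 1: +4 fires, +2 burnt (F count now 4)
Step 2: +3 fires, +4 burnt (F count now 3)
Step 3: +1 fires, +3 burnt (F count now 1)
Step 4: +0 fires, +1 burnt (F count now 0)
Fire out after step 4
Initially T: 14, now '.': 19
Total burnt (originally-T cells now '.'): 8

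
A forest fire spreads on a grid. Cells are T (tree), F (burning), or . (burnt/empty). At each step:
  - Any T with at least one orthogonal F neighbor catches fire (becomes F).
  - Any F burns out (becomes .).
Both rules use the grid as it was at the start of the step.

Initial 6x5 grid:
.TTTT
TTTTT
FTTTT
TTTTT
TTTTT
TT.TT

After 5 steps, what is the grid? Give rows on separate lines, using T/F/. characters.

Step 1: 3 trees catch fire, 1 burn out
  .TTTT
  FTTTT
  .FTTT
  FTTTT
  TTTTT
  TT.TT
Step 2: 4 trees catch fire, 3 burn out
  .TTTT
  .FTTT
  ..FTT
  .FTTT
  FTTTT
  TT.TT
Step 3: 6 trees catch fire, 4 burn out
  .FTTT
  ..FTT
  ...FT
  ..FTT
  .FTTT
  FT.TT
Step 4: 6 trees catch fire, 6 burn out
  ..FTT
  ...FT
  ....F
  ...FT
  ..FTT
  .F.TT
Step 5: 4 trees catch fire, 6 burn out
  ...FT
  ....F
  .....
  ....F
  ...FT
  ...TT

...FT
....F
.....
....F
...FT
...TT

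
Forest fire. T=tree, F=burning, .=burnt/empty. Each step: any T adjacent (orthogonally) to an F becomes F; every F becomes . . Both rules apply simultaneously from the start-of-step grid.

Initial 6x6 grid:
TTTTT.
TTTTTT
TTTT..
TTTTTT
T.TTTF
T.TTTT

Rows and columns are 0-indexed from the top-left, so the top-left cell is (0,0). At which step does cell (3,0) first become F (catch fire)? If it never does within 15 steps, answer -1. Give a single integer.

Step 1: cell (3,0)='T' (+3 fires, +1 burnt)
Step 2: cell (3,0)='T' (+3 fires, +3 burnt)
Step 3: cell (3,0)='T' (+3 fires, +3 burnt)
Step 4: cell (3,0)='T' (+3 fires, +3 burnt)
Step 5: cell (3,0)='T' (+3 fires, +3 burnt)
Step 6: cell (3,0)='F' (+5 fires, +3 burnt)
  -> target ignites at step 6
Step 7: cell (3,0)='.' (+6 fires, +5 burnt)
Step 8: cell (3,0)='.' (+3 fires, +6 burnt)
Step 9: cell (3,0)='.' (+1 fires, +3 burnt)
Step 10: cell (3,0)='.' (+0 fires, +1 burnt)
  fire out at step 10

6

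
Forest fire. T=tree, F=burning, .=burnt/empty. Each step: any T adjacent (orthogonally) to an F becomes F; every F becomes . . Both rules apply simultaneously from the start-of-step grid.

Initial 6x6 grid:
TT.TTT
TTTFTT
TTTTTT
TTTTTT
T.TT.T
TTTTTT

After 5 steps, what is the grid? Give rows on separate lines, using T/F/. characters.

Step 1: 4 trees catch fire, 1 burn out
  TT.FTT
  TTF.FT
  TTTFTT
  TTTTTT
  T.TT.T
  TTTTTT
Step 2: 6 trees catch fire, 4 burn out
  TT..FT
  TF...F
  TTF.FT
  TTTFTT
  T.TT.T
  TTTTTT
Step 3: 8 trees catch fire, 6 burn out
  TF...F
  F.....
  TF...F
  TTF.FT
  T.TF.T
  TTTTTT
Step 4: 6 trees catch fire, 8 burn out
  F.....
  ......
  F.....
  TF...F
  T.F..T
  TTTFTT
Step 5: 4 trees catch fire, 6 burn out
  ......
  ......
  ......
  F.....
  T....F
  TTF.FT

......
......
......
F.....
T....F
TTF.FT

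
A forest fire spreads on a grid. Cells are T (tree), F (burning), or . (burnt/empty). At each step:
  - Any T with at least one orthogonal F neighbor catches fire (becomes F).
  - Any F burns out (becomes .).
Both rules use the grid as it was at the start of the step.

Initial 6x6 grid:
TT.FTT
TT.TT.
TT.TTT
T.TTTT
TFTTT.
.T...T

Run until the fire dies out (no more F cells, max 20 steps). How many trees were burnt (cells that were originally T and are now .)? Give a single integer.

Answer: 23

Derivation:
Step 1: +5 fires, +2 burnt (F count now 5)
Step 2: +6 fires, +5 burnt (F count now 6)
Step 3: +4 fires, +6 burnt (F count now 4)
Step 4: +4 fires, +4 burnt (F count now 4)
Step 5: +3 fires, +4 burnt (F count now 3)
Step 6: +1 fires, +3 burnt (F count now 1)
Step 7: +0 fires, +1 burnt (F count now 0)
Fire out after step 7
Initially T: 24, now '.': 35
Total burnt (originally-T cells now '.'): 23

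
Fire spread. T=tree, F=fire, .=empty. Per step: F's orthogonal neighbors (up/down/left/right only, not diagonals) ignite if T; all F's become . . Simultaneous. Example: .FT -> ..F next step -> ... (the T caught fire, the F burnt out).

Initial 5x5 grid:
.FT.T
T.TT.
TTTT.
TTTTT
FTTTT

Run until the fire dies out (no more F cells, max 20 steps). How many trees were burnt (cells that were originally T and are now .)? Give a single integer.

Step 1: +3 fires, +2 burnt (F count now 3)
Step 2: +4 fires, +3 burnt (F count now 4)
Step 3: +6 fires, +4 burnt (F count now 6)
Step 4: +3 fires, +6 burnt (F count now 3)
Step 5: +1 fires, +3 burnt (F count now 1)
Step 6: +0 fires, +1 burnt (F count now 0)
Fire out after step 6
Initially T: 18, now '.': 24
Total burnt (originally-T cells now '.'): 17

Answer: 17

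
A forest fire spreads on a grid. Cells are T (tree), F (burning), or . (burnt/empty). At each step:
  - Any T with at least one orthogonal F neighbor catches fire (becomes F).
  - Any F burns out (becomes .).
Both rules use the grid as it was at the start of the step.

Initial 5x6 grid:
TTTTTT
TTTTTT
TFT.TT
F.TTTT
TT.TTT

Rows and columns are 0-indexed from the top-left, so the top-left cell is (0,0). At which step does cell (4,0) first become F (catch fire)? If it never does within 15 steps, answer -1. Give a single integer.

Step 1: cell (4,0)='F' (+4 fires, +2 burnt)
  -> target ignites at step 1
Step 2: cell (4,0)='.' (+5 fires, +4 burnt)
Step 3: cell (4,0)='.' (+4 fires, +5 burnt)
Step 4: cell (4,0)='.' (+4 fires, +4 burnt)
Step 5: cell (4,0)='.' (+5 fires, +4 burnt)
Step 6: cell (4,0)='.' (+3 fires, +5 burnt)
Step 7: cell (4,0)='.' (+0 fires, +3 burnt)
  fire out at step 7

1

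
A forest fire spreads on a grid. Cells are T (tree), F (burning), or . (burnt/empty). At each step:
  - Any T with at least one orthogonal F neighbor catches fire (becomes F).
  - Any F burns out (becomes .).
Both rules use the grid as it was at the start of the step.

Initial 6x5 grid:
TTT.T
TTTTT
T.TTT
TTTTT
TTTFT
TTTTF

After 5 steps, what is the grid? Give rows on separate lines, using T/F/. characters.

Step 1: 4 trees catch fire, 2 burn out
  TTT.T
  TTTTT
  T.TTT
  TTTFT
  TTF.F
  TTTF.
Step 2: 5 trees catch fire, 4 burn out
  TTT.T
  TTTTT
  T.TFT
  TTF.F
  TF...
  TTF..
Step 3: 6 trees catch fire, 5 burn out
  TTT.T
  TTTFT
  T.F.F
  TF...
  F....
  TF...
Step 4: 4 trees catch fire, 6 burn out
  TTT.T
  TTF.F
  T....
  F....
  .....
  F....
Step 5: 4 trees catch fire, 4 burn out
  TTF.F
  TF...
  F....
  .....
  .....
  .....

TTF.F
TF...
F....
.....
.....
.....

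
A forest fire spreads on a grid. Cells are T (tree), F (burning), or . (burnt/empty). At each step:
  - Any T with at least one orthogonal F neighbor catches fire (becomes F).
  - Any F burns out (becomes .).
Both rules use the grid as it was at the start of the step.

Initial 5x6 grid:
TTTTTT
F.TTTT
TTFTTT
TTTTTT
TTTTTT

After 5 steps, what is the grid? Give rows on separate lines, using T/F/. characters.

Step 1: 6 trees catch fire, 2 burn out
  FTTTTT
  ..FTTT
  FF.FTT
  TTFTTT
  TTTTTT
Step 2: 8 trees catch fire, 6 burn out
  .FFTTT
  ...FTT
  ....FT
  FF.FTT
  TTFTTT
Step 3: 7 trees catch fire, 8 burn out
  ...FTT
  ....FT
  .....F
  ....FT
  FF.FTT
Step 4: 4 trees catch fire, 7 burn out
  ....FT
  .....F
  ......
  .....F
  ....FT
Step 5: 2 trees catch fire, 4 burn out
  .....F
  ......
  ......
  ......
  .....F

.....F
......
......
......
.....F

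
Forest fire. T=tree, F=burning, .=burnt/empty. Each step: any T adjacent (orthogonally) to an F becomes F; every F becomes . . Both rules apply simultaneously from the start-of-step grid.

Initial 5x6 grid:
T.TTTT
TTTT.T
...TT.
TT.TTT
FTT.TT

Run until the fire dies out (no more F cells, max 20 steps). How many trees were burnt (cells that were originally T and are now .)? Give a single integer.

Step 1: +2 fires, +1 burnt (F count now 2)
Step 2: +2 fires, +2 burnt (F count now 2)
Step 3: +0 fires, +2 burnt (F count now 0)
Fire out after step 3
Initially T: 21, now '.': 13
Total burnt (originally-T cells now '.'): 4

Answer: 4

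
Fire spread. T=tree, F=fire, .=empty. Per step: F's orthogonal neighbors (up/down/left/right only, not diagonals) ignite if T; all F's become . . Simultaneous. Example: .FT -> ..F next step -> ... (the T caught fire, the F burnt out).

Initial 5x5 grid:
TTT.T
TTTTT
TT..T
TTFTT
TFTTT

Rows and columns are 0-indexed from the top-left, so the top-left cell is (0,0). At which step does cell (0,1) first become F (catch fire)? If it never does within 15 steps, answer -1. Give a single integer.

Step 1: cell (0,1)='T' (+4 fires, +2 burnt)
Step 2: cell (0,1)='T' (+4 fires, +4 burnt)
Step 3: cell (0,1)='T' (+4 fires, +4 burnt)
Step 4: cell (0,1)='F' (+4 fires, +4 burnt)
  -> target ignites at step 4
Step 5: cell (0,1)='.' (+4 fires, +4 burnt)
Step 6: cell (0,1)='.' (+0 fires, +4 burnt)
  fire out at step 6

4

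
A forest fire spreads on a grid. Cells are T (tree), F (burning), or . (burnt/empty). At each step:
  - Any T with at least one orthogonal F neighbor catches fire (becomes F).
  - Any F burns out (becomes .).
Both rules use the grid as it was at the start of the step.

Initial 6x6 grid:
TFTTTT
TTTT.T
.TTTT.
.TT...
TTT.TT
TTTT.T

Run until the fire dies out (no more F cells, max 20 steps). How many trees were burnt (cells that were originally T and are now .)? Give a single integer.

Step 1: +3 fires, +1 burnt (F count now 3)
Step 2: +4 fires, +3 burnt (F count now 4)
Step 3: +4 fires, +4 burnt (F count now 4)
Step 4: +4 fires, +4 burnt (F count now 4)
Step 5: +5 fires, +4 burnt (F count now 5)
Step 6: +2 fires, +5 burnt (F count now 2)
Step 7: +1 fires, +2 burnt (F count now 1)
Step 8: +0 fires, +1 burnt (F count now 0)
Fire out after step 8
Initially T: 26, now '.': 33
Total burnt (originally-T cells now '.'): 23

Answer: 23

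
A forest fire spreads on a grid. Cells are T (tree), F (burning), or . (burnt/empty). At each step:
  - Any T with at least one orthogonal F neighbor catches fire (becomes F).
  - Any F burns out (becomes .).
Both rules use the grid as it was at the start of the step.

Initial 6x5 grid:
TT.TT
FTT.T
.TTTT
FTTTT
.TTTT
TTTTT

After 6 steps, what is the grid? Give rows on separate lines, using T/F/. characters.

Step 1: 3 trees catch fire, 2 burn out
  FT.TT
  .FT.T
  .TTTT
  .FTTT
  .TTTT
  TTTTT
Step 2: 5 trees catch fire, 3 burn out
  .F.TT
  ..F.T
  .FTTT
  ..FTT
  .FTTT
  TTTTT
Step 3: 4 trees catch fire, 5 burn out
  ...TT
  ....T
  ..FTT
  ...FT
  ..FTT
  TFTTT
Step 4: 5 trees catch fire, 4 burn out
  ...TT
  ....T
  ...FT
  ....F
  ...FT
  F.FTT
Step 5: 3 trees catch fire, 5 burn out
  ...TT
  ....T
  ....F
  .....
  ....F
  ...FT
Step 6: 2 trees catch fire, 3 burn out
  ...TT
  ....F
  .....
  .....
  .....
  ....F

...TT
....F
.....
.....
.....
....F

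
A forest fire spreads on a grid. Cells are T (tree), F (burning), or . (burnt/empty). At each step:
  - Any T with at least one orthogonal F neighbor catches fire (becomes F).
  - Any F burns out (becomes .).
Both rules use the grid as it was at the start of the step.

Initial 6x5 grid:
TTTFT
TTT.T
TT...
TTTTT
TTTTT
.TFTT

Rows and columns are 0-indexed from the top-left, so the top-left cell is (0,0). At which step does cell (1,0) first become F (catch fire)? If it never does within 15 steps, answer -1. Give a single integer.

Step 1: cell (1,0)='T' (+5 fires, +2 burnt)
Step 2: cell (1,0)='T' (+7 fires, +5 burnt)
Step 3: cell (1,0)='T' (+6 fires, +7 burnt)
Step 4: cell (1,0)='F' (+4 fires, +6 burnt)
  -> target ignites at step 4
Step 5: cell (1,0)='.' (+1 fires, +4 burnt)
Step 6: cell (1,0)='.' (+0 fires, +1 burnt)
  fire out at step 6

4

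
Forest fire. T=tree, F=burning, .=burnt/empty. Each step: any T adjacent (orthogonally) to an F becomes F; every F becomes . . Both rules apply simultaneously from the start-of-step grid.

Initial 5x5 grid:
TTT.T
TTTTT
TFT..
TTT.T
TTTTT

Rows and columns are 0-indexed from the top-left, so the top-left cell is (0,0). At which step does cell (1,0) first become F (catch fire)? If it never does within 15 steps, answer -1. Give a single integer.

Step 1: cell (1,0)='T' (+4 fires, +1 burnt)
Step 2: cell (1,0)='F' (+6 fires, +4 burnt)
  -> target ignites at step 2
Step 3: cell (1,0)='.' (+5 fires, +6 burnt)
Step 4: cell (1,0)='.' (+2 fires, +5 burnt)
Step 5: cell (1,0)='.' (+2 fires, +2 burnt)
Step 6: cell (1,0)='.' (+1 fires, +2 burnt)
Step 7: cell (1,0)='.' (+0 fires, +1 burnt)
  fire out at step 7

2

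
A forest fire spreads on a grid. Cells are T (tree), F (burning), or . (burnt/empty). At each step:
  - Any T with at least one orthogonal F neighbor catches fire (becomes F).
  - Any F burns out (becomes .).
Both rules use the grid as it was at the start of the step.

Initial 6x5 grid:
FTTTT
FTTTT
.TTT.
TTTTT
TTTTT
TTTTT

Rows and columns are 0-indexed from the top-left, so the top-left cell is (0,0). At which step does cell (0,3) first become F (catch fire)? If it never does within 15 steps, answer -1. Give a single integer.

Step 1: cell (0,3)='T' (+2 fires, +2 burnt)
Step 2: cell (0,3)='T' (+3 fires, +2 burnt)
Step 3: cell (0,3)='F' (+4 fires, +3 burnt)
  -> target ignites at step 3
Step 4: cell (0,3)='.' (+6 fires, +4 burnt)
Step 5: cell (0,3)='.' (+4 fires, +6 burnt)
Step 6: cell (0,3)='.' (+4 fires, +4 burnt)
Step 7: cell (0,3)='.' (+2 fires, +4 burnt)
Step 8: cell (0,3)='.' (+1 fires, +2 burnt)
Step 9: cell (0,3)='.' (+0 fires, +1 burnt)
  fire out at step 9

3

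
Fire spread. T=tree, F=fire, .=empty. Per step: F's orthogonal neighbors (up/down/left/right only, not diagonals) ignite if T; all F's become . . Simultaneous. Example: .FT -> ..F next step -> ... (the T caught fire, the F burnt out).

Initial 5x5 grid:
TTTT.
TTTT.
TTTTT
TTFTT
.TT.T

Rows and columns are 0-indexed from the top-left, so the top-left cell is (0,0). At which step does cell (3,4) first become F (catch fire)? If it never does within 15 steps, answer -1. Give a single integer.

Step 1: cell (3,4)='T' (+4 fires, +1 burnt)
Step 2: cell (3,4)='F' (+6 fires, +4 burnt)
  -> target ignites at step 2
Step 3: cell (3,4)='.' (+6 fires, +6 burnt)
Step 4: cell (3,4)='.' (+3 fires, +6 burnt)
Step 5: cell (3,4)='.' (+1 fires, +3 burnt)
Step 6: cell (3,4)='.' (+0 fires, +1 burnt)
  fire out at step 6

2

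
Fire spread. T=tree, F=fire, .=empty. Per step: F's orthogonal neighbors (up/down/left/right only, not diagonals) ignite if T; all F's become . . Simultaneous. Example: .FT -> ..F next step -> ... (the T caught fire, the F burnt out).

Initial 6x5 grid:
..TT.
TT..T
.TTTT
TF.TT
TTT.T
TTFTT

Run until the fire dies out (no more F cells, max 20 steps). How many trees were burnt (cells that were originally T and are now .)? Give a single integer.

Step 1: +6 fires, +2 burnt (F count now 6)
Step 2: +5 fires, +6 burnt (F count now 5)
Step 3: +3 fires, +5 burnt (F count now 3)
Step 4: +3 fires, +3 burnt (F count now 3)
Step 5: +1 fires, +3 burnt (F count now 1)
Step 6: +0 fires, +1 burnt (F count now 0)
Fire out after step 6
Initially T: 20, now '.': 28
Total burnt (originally-T cells now '.'): 18

Answer: 18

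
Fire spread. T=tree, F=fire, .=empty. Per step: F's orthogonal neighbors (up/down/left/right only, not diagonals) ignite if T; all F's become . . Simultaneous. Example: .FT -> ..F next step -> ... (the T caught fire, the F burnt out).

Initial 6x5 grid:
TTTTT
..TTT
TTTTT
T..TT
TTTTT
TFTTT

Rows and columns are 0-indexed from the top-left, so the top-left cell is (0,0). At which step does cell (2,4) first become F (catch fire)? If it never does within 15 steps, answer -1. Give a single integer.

Step 1: cell (2,4)='T' (+3 fires, +1 burnt)
Step 2: cell (2,4)='T' (+3 fires, +3 burnt)
Step 3: cell (2,4)='T' (+3 fires, +3 burnt)
Step 4: cell (2,4)='T' (+3 fires, +3 burnt)
Step 5: cell (2,4)='T' (+3 fires, +3 burnt)
Step 6: cell (2,4)='F' (+3 fires, +3 burnt)
  -> target ignites at step 6
Step 7: cell (2,4)='.' (+3 fires, +3 burnt)
Step 8: cell (2,4)='.' (+2 fires, +3 burnt)
Step 9: cell (2,4)='.' (+1 fires, +2 burnt)
Step 10: cell (2,4)='.' (+1 fires, +1 burnt)
Step 11: cell (2,4)='.' (+0 fires, +1 burnt)
  fire out at step 11

6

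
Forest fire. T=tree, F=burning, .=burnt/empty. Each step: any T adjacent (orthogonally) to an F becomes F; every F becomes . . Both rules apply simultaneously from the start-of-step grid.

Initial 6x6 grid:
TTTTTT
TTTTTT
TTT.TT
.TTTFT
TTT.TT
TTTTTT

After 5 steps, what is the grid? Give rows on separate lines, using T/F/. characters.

Step 1: 4 trees catch fire, 1 burn out
  TTTTTT
  TTTTTT
  TTT.FT
  .TTF.F
  TTT.FT
  TTTTTT
Step 2: 5 trees catch fire, 4 burn out
  TTTTTT
  TTTTFT
  TTT..F
  .TF...
  TTT..F
  TTTTFT
Step 3: 8 trees catch fire, 5 burn out
  TTTTFT
  TTTF.F
  TTF...
  .F....
  TTF...
  TTTF.F
Step 4: 6 trees catch fire, 8 burn out
  TTTF.F
  TTF...
  TF....
  ......
  TF....
  TTF...
Step 5: 5 trees catch fire, 6 burn out
  TTF...
  TF....
  F.....
  ......
  F.....
  TF....

TTF...
TF....
F.....
......
F.....
TF....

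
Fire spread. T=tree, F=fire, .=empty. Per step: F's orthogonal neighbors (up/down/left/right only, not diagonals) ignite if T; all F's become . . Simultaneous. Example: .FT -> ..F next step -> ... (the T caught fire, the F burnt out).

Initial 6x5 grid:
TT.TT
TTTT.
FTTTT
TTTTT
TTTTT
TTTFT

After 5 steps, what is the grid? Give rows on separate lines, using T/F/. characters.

Step 1: 6 trees catch fire, 2 burn out
  TT.TT
  FTTT.
  .FTTT
  FTTTT
  TTTFT
  TTF.F
Step 2: 9 trees catch fire, 6 burn out
  FT.TT
  .FTT.
  ..FTT
  .FTFT
  FTF.F
  TF...
Step 3: 7 trees catch fire, 9 burn out
  .F.TT
  ..FT.
  ...FT
  ..F.F
  .F...
  F....
Step 4: 2 trees catch fire, 7 burn out
  ...TT
  ...F.
  ....F
  .....
  .....
  .....
Step 5: 1 trees catch fire, 2 burn out
  ...FT
  .....
  .....
  .....
  .....
  .....

...FT
.....
.....
.....
.....
.....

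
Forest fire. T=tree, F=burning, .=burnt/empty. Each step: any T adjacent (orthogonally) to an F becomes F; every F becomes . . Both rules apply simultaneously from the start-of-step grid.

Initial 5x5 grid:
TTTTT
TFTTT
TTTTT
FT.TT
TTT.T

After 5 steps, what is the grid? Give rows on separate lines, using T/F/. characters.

Step 1: 7 trees catch fire, 2 burn out
  TFTTT
  F.FTT
  FFTTT
  .F.TT
  FTT.T
Step 2: 5 trees catch fire, 7 burn out
  F.FTT
  ...FT
  ..FTT
  ...TT
  .FT.T
Step 3: 4 trees catch fire, 5 burn out
  ...FT
  ....F
  ...FT
  ...TT
  ..F.T
Step 4: 3 trees catch fire, 4 burn out
  ....F
  .....
  ....F
  ...FT
  ....T
Step 5: 1 trees catch fire, 3 burn out
  .....
  .....
  .....
  ....F
  ....T

.....
.....
.....
....F
....T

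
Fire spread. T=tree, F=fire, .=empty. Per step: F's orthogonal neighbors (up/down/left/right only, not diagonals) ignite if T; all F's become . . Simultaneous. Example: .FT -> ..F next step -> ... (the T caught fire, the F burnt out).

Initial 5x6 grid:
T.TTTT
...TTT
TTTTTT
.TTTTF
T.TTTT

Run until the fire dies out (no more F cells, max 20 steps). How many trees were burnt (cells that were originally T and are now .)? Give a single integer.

Step 1: +3 fires, +1 burnt (F count now 3)
Step 2: +4 fires, +3 burnt (F count now 4)
Step 3: +5 fires, +4 burnt (F count now 5)
Step 4: +5 fires, +5 burnt (F count now 5)
Step 5: +2 fires, +5 burnt (F count now 2)
Step 6: +2 fires, +2 burnt (F count now 2)
Step 7: +0 fires, +2 burnt (F count now 0)
Fire out after step 7
Initially T: 23, now '.': 28
Total burnt (originally-T cells now '.'): 21

Answer: 21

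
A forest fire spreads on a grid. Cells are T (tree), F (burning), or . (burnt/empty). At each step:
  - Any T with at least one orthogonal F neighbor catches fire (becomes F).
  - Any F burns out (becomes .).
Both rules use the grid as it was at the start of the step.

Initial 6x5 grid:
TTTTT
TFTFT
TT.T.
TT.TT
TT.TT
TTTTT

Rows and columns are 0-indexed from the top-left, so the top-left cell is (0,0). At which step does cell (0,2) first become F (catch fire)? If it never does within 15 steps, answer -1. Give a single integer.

Step 1: cell (0,2)='T' (+7 fires, +2 burnt)
Step 2: cell (0,2)='F' (+6 fires, +7 burnt)
  -> target ignites at step 2
Step 3: cell (0,2)='.' (+4 fires, +6 burnt)
Step 4: cell (0,2)='.' (+4 fires, +4 burnt)
Step 5: cell (0,2)='.' (+3 fires, +4 burnt)
Step 6: cell (0,2)='.' (+0 fires, +3 burnt)
  fire out at step 6

2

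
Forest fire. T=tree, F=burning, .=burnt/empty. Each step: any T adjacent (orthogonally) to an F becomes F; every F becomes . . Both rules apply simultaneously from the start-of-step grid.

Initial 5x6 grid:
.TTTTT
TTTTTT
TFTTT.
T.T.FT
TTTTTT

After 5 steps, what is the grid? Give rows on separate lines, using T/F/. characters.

Step 1: 6 trees catch fire, 2 burn out
  .TTTTT
  TFTTTT
  F.FTF.
  T.T..F
  TTTTFT
Step 2: 9 trees catch fire, 6 burn out
  .FTTTT
  F.FTFT
  ...F..
  F.F...
  TTTF.F
Step 3: 6 trees catch fire, 9 burn out
  ..FTFT
  ...F.F
  ......
  ......
  FTF...
Step 4: 3 trees catch fire, 6 burn out
  ...F.F
  ......
  ......
  ......
  .F....
Step 5: 0 trees catch fire, 3 burn out
  ......
  ......
  ......
  ......
  ......

......
......
......
......
......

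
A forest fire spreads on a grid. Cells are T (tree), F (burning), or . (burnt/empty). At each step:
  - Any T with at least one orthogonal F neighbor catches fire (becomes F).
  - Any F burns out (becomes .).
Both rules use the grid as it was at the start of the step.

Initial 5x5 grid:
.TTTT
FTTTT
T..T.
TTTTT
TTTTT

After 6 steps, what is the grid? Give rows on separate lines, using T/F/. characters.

Step 1: 2 trees catch fire, 1 burn out
  .TTTT
  .FTTT
  F..T.
  TTTTT
  TTTTT
Step 2: 3 trees catch fire, 2 burn out
  .FTTT
  ..FTT
  ...T.
  FTTTT
  TTTTT
Step 3: 4 trees catch fire, 3 burn out
  ..FTT
  ...FT
  ...T.
  .FTTT
  FTTTT
Step 4: 5 trees catch fire, 4 burn out
  ...FT
  ....F
  ...F.
  ..FTT
  .FTTT
Step 5: 3 trees catch fire, 5 burn out
  ....F
  .....
  .....
  ...FT
  ..FTT
Step 6: 2 trees catch fire, 3 burn out
  .....
  .....
  .....
  ....F
  ...FT

.....
.....
.....
....F
...FT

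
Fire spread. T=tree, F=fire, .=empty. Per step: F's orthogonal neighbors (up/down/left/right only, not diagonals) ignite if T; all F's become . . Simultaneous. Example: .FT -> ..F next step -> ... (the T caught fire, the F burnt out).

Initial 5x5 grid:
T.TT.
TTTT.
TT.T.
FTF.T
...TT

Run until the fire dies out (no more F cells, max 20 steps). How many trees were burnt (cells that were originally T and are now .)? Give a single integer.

Answer: 11

Derivation:
Step 1: +2 fires, +2 burnt (F count now 2)
Step 2: +2 fires, +2 burnt (F count now 2)
Step 3: +2 fires, +2 burnt (F count now 2)
Step 4: +1 fires, +2 burnt (F count now 1)
Step 5: +2 fires, +1 burnt (F count now 2)
Step 6: +2 fires, +2 burnt (F count now 2)
Step 7: +0 fires, +2 burnt (F count now 0)
Fire out after step 7
Initially T: 14, now '.': 22
Total burnt (originally-T cells now '.'): 11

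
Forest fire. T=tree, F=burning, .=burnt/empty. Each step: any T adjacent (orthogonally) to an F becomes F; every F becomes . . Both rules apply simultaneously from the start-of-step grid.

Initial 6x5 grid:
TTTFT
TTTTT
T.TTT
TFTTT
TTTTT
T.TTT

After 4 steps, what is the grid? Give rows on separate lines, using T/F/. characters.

Step 1: 6 trees catch fire, 2 burn out
  TTF.F
  TTTFT
  T.TTT
  F.FTT
  TFTTT
  T.TTT
Step 2: 9 trees catch fire, 6 burn out
  TF...
  TTF.F
  F.FFT
  ...FT
  F.FTT
  T.TTT
Step 3: 8 trees catch fire, 9 burn out
  F....
  FF...
  ....F
  ....F
  ...FT
  F.FTT
Step 4: 2 trees catch fire, 8 burn out
  .....
  .....
  .....
  .....
  ....F
  ...FT

.....
.....
.....
.....
....F
...FT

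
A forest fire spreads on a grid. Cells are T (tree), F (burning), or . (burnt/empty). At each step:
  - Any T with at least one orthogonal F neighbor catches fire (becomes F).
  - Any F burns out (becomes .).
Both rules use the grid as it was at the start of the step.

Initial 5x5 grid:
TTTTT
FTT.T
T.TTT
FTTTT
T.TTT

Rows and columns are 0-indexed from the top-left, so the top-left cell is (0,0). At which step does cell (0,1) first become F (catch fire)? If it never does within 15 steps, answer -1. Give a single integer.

Step 1: cell (0,1)='T' (+5 fires, +2 burnt)
Step 2: cell (0,1)='F' (+3 fires, +5 burnt)
  -> target ignites at step 2
Step 3: cell (0,1)='.' (+4 fires, +3 burnt)
Step 4: cell (0,1)='.' (+4 fires, +4 burnt)
Step 5: cell (0,1)='.' (+3 fires, +4 burnt)
Step 6: cell (0,1)='.' (+1 fires, +3 burnt)
Step 7: cell (0,1)='.' (+0 fires, +1 burnt)
  fire out at step 7

2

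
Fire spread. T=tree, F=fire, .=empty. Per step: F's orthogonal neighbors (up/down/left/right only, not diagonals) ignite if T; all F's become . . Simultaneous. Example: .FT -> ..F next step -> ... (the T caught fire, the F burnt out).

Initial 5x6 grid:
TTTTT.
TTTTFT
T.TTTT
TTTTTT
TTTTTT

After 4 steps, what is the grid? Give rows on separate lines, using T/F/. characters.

Step 1: 4 trees catch fire, 1 burn out
  TTTTF.
  TTTF.F
  T.TTFT
  TTTTTT
  TTTTTT
Step 2: 5 trees catch fire, 4 burn out
  TTTF..
  TTF...
  T.TF.F
  TTTTFT
  TTTTTT
Step 3: 6 trees catch fire, 5 burn out
  TTF...
  TF....
  T.F...
  TTTF.F
  TTTTFT
Step 4: 5 trees catch fire, 6 burn out
  TF....
  F.....
  T.....
  TTF...
  TTTF.F

TF....
F.....
T.....
TTF...
TTTF.F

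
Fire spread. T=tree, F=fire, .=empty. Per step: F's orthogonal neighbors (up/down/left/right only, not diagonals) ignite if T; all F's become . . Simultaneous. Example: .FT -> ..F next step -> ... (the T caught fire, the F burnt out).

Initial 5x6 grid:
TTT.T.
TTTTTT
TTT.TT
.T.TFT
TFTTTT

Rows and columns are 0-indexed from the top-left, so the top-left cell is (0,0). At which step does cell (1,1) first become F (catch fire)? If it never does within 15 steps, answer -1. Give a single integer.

Step 1: cell (1,1)='T' (+7 fires, +2 burnt)
Step 2: cell (1,1)='T' (+5 fires, +7 burnt)
Step 3: cell (1,1)='F' (+6 fires, +5 burnt)
  -> target ignites at step 3
Step 4: cell (1,1)='.' (+3 fires, +6 burnt)
Step 5: cell (1,1)='.' (+2 fires, +3 burnt)
Step 6: cell (1,1)='.' (+0 fires, +2 burnt)
  fire out at step 6

3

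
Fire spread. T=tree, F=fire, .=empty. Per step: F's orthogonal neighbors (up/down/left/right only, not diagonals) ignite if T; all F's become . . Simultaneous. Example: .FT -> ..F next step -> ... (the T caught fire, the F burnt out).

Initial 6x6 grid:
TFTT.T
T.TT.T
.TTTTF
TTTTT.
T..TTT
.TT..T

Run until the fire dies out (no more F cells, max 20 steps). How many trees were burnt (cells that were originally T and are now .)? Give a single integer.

Answer: 22

Derivation:
Step 1: +4 fires, +2 burnt (F count now 4)
Step 2: +6 fires, +4 burnt (F count now 6)
Step 3: +4 fires, +6 burnt (F count now 4)
Step 4: +4 fires, +4 burnt (F count now 4)
Step 5: +2 fires, +4 burnt (F count now 2)
Step 6: +1 fires, +2 burnt (F count now 1)
Step 7: +1 fires, +1 burnt (F count now 1)
Step 8: +0 fires, +1 burnt (F count now 0)
Fire out after step 8
Initially T: 24, now '.': 34
Total burnt (originally-T cells now '.'): 22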